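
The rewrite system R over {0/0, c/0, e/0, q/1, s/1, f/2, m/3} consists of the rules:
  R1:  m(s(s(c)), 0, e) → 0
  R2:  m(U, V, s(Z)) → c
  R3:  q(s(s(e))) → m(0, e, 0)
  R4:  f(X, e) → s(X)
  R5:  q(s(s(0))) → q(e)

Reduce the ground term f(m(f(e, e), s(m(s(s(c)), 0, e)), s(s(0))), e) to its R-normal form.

1. f(m(f(e, e), s(m(s(s(c)), 0, e)), s(s(0))), e)  →  s(m(f(e, e), s(m(s(s(c)), 0, e)), s(s(0))))   [R4 at ε]
2. s(m(f(e, e), s(m(s(s(c)), 0, e)), s(s(0))))  →  s(c)   [R2 at 1]

s(c)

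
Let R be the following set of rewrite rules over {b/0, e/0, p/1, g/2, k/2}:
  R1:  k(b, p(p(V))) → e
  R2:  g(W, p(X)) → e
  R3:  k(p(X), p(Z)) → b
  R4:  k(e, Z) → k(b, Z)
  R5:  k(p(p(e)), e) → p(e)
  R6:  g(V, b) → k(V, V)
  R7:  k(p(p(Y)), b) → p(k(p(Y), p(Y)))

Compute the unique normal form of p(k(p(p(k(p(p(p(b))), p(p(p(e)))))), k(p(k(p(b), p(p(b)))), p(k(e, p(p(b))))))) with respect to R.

1. p(k(p(p(k(p(p(p(b))), p(p(p(e)))))), k(p(k(p(b), p(p(b)))), p(k(e, p(p(b)))))))  →  p(k(p(p(b)), k(p(k(p(b), p(p(b)))), p(k(e, p(p(b)))))))   [R3 at 1.1.1.1]
2. p(k(p(p(b)), k(p(k(p(b), p(p(b)))), p(k(e, p(p(b)))))))  →  p(k(p(p(b)), b))   [R3 at 1.2]
3. p(k(p(p(b)), b))  →  p(p(k(p(b), p(b))))   [R7 at 1]
4. p(p(k(p(b), p(b))))  →  p(p(b))   [R3 at 1.1]

p(p(b))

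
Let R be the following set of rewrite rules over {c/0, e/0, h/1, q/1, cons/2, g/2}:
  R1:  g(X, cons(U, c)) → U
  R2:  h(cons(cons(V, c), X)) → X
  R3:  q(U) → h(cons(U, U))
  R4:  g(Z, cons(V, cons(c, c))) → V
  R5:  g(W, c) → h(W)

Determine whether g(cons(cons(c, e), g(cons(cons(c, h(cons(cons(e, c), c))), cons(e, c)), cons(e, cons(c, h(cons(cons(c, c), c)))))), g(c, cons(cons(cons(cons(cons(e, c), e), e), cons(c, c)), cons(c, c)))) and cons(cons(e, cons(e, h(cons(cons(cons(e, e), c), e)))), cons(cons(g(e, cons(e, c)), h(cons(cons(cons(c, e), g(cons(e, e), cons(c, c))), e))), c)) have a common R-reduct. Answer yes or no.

no — NF(t₁) = cons(cons(cons(e, c), e), e), NF(t₂) = cons(cons(e, cons(e, e)), cons(cons(e, e), c))

Reduce t₁ = g(cons(cons(c, e), g(cons(cons(c, h(cons(cons(e, c), c))), cons(e, c)), cons(e, cons(c, h(cons(cons(c, c), c)))))), g(c, cons(cons(cons(cons(cons(e, c), e), e), cons(c, c)), cons(c, c)))):
1. g(cons(cons(c, e), g(cons(cons(c, h(cons(cons(e, c), c))), cons(e, c)), cons(e, cons(c, h(cons(cons(c, c), c)))))), g(c, cons(cons(cons(cons(cons(e, c), e), e), cons(c, c)), cons(c, c))))  →  g(cons(cons(c, e), g(cons(cons(c, c), cons(e, c)), cons(e, cons(c, h(cons(cons(c, c), c)))))), g(c, cons(cons(cons(cons(cons(e, c), e), e), cons(c, c)), cons(c, c))))   [R2 at 1.2.1.1.2]
2. g(cons(cons(c, e), g(cons(cons(c, c), cons(e, c)), cons(e, cons(c, h(cons(cons(c, c), c)))))), g(c, cons(cons(cons(cons(cons(e, c), e), e), cons(c, c)), cons(c, c))))  →  g(cons(cons(c, e), g(cons(cons(c, c), cons(e, c)), cons(e, cons(c, c)))), g(c, cons(cons(cons(cons(cons(e, c), e), e), cons(c, c)), cons(c, c))))   [R2 at 1.2.2.2.2]
3. g(cons(cons(c, e), g(cons(cons(c, c), cons(e, c)), cons(e, cons(c, c)))), g(c, cons(cons(cons(cons(cons(e, c), e), e), cons(c, c)), cons(c, c))))  →  g(cons(cons(c, e), e), g(c, cons(cons(cons(cons(cons(e, c), e), e), cons(c, c)), cons(c, c))))   [R4 at 1.2]
4. g(cons(cons(c, e), e), g(c, cons(cons(cons(cons(cons(e, c), e), e), cons(c, c)), cons(c, c))))  →  g(cons(cons(c, e), e), cons(cons(cons(cons(e, c), e), e), cons(c, c)))   [R4 at 2]
5. g(cons(cons(c, e), e), cons(cons(cons(cons(e, c), e), e), cons(c, c)))  →  cons(cons(cons(e, c), e), e)   [R4 at ε]

Reduce t₂ = cons(cons(e, cons(e, h(cons(cons(cons(e, e), c), e)))), cons(cons(g(e, cons(e, c)), h(cons(cons(cons(c, e), g(cons(e, e), cons(c, c))), e))), c)):
1. cons(cons(e, cons(e, h(cons(cons(cons(e, e), c), e)))), cons(cons(g(e, cons(e, c)), h(cons(cons(cons(c, e), g(cons(e, e), cons(c, c))), e))), c))  →  cons(cons(e, cons(e, e)), cons(cons(g(e, cons(e, c)), h(cons(cons(cons(c, e), g(cons(e, e), cons(c, c))), e))), c))   [R2 at 1.2.2]
2. cons(cons(e, cons(e, e)), cons(cons(g(e, cons(e, c)), h(cons(cons(cons(c, e), g(cons(e, e), cons(c, c))), e))), c))  →  cons(cons(e, cons(e, e)), cons(cons(e, h(cons(cons(cons(c, e), g(cons(e, e), cons(c, c))), e))), c))   [R1 at 2.1.1]
3. cons(cons(e, cons(e, e)), cons(cons(e, h(cons(cons(cons(c, e), g(cons(e, e), cons(c, c))), e))), c))  →  cons(cons(e, cons(e, e)), cons(cons(e, h(cons(cons(cons(c, e), c), e))), c))   [R1 at 2.1.2.1.1.2]
4. cons(cons(e, cons(e, e)), cons(cons(e, h(cons(cons(cons(c, e), c), e))), c))  →  cons(cons(e, cons(e, e)), cons(cons(e, e), c))   [R2 at 2.1.2]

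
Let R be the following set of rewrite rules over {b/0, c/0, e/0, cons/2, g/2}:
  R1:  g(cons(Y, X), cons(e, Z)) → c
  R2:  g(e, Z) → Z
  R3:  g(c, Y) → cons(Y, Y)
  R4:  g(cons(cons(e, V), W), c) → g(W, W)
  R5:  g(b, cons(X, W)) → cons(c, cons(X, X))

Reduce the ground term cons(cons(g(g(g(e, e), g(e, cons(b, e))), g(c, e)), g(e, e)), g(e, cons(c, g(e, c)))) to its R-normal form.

cons(cons(c, e), cons(c, c))

1. cons(cons(g(g(g(e, e), g(e, cons(b, e))), g(c, e)), g(e, e)), g(e, cons(c, g(e, c))))  →  cons(cons(g(g(e, g(e, cons(b, e))), g(c, e)), g(e, e)), g(e, cons(c, g(e, c))))   [R2 at 1.1.1.1]
2. cons(cons(g(g(e, g(e, cons(b, e))), g(c, e)), g(e, e)), g(e, cons(c, g(e, c))))  →  cons(cons(g(g(e, cons(b, e)), g(c, e)), g(e, e)), g(e, cons(c, g(e, c))))   [R2 at 1.1.1]
3. cons(cons(g(g(e, cons(b, e)), g(c, e)), g(e, e)), g(e, cons(c, g(e, c))))  →  cons(cons(g(cons(b, e), g(c, e)), g(e, e)), g(e, cons(c, g(e, c))))   [R2 at 1.1.1]
4. cons(cons(g(cons(b, e), g(c, e)), g(e, e)), g(e, cons(c, g(e, c))))  →  cons(cons(g(cons(b, e), cons(e, e)), g(e, e)), g(e, cons(c, g(e, c))))   [R3 at 1.1.2]
5. cons(cons(g(cons(b, e), cons(e, e)), g(e, e)), g(e, cons(c, g(e, c))))  →  cons(cons(c, g(e, e)), g(e, cons(c, g(e, c))))   [R1 at 1.1]
6. cons(cons(c, g(e, e)), g(e, cons(c, g(e, c))))  →  cons(cons(c, e), g(e, cons(c, g(e, c))))   [R2 at 1.2]
7. cons(cons(c, e), g(e, cons(c, g(e, c))))  →  cons(cons(c, e), cons(c, g(e, c)))   [R2 at 2]
8. cons(cons(c, e), cons(c, g(e, c)))  →  cons(cons(c, e), cons(c, c))   [R2 at 2.2]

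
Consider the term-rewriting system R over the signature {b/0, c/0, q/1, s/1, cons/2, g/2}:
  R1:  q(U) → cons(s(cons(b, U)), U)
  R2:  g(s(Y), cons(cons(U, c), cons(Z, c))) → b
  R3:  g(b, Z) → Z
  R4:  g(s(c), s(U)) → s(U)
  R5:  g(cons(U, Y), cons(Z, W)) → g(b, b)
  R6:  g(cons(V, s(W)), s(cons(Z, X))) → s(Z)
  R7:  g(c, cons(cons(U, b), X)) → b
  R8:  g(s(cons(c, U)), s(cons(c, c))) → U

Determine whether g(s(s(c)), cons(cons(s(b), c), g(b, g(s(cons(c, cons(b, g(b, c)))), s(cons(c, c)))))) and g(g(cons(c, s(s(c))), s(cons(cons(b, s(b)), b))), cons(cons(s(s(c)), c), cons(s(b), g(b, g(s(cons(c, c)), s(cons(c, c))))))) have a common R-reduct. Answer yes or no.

Reduce t₁ = g(s(s(c)), cons(cons(s(b), c), g(b, g(s(cons(c, cons(b, g(b, c)))), s(cons(c, c)))))):
1. g(s(s(c)), cons(cons(s(b), c), g(b, g(s(cons(c, cons(b, g(b, c)))), s(cons(c, c))))))  →  g(s(s(c)), cons(cons(s(b), c), g(s(cons(c, cons(b, g(b, c)))), s(cons(c, c)))))   [R3 at 2.2]
2. g(s(s(c)), cons(cons(s(b), c), g(s(cons(c, cons(b, g(b, c)))), s(cons(c, c)))))  →  g(s(s(c)), cons(cons(s(b), c), cons(b, g(b, c))))   [R8 at 2.2]
3. g(s(s(c)), cons(cons(s(b), c), cons(b, g(b, c))))  →  g(s(s(c)), cons(cons(s(b), c), cons(b, c)))   [R3 at 2.2.2]
4. g(s(s(c)), cons(cons(s(b), c), cons(b, c)))  →  b   [R2 at ε]

Reduce t₂ = g(g(cons(c, s(s(c))), s(cons(cons(b, s(b)), b))), cons(cons(s(s(c)), c), cons(s(b), g(b, g(s(cons(c, c)), s(cons(c, c))))))):
1. g(g(cons(c, s(s(c))), s(cons(cons(b, s(b)), b))), cons(cons(s(s(c)), c), cons(s(b), g(b, g(s(cons(c, c)), s(cons(c, c)))))))  →  g(s(cons(b, s(b))), cons(cons(s(s(c)), c), cons(s(b), g(b, g(s(cons(c, c)), s(cons(c, c)))))))   [R6 at 1]
2. g(s(cons(b, s(b))), cons(cons(s(s(c)), c), cons(s(b), g(b, g(s(cons(c, c)), s(cons(c, c)))))))  →  g(s(cons(b, s(b))), cons(cons(s(s(c)), c), cons(s(b), g(s(cons(c, c)), s(cons(c, c))))))   [R3 at 2.2.2]
3. g(s(cons(b, s(b))), cons(cons(s(s(c)), c), cons(s(b), g(s(cons(c, c)), s(cons(c, c))))))  →  g(s(cons(b, s(b))), cons(cons(s(s(c)), c), cons(s(b), c)))   [R8 at 2.2.2]
4. g(s(cons(b, s(b))), cons(cons(s(s(c)), c), cons(s(b), c)))  →  b   [R2 at ε]

yes — NF(t₁) = b, NF(t₂) = b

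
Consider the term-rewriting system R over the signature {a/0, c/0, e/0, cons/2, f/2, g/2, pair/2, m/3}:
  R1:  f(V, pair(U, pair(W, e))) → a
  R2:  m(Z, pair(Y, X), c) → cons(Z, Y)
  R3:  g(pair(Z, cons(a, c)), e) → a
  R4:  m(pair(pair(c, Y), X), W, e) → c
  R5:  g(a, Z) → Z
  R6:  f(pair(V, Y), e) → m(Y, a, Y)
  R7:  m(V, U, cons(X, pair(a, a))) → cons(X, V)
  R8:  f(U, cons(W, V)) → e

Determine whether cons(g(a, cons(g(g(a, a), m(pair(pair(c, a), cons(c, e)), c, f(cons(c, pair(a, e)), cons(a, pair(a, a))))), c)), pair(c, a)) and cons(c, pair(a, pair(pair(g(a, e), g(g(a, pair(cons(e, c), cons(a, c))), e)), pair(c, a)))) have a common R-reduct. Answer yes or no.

Reduce t₁ = cons(g(a, cons(g(g(a, a), m(pair(pair(c, a), cons(c, e)), c, f(cons(c, pair(a, e)), cons(a, pair(a, a))))), c)), pair(c, a)):
1. cons(g(a, cons(g(g(a, a), m(pair(pair(c, a), cons(c, e)), c, f(cons(c, pair(a, e)), cons(a, pair(a, a))))), c)), pair(c, a))  →  cons(cons(g(g(a, a), m(pair(pair(c, a), cons(c, e)), c, f(cons(c, pair(a, e)), cons(a, pair(a, a))))), c), pair(c, a))   [R5 at 1]
2. cons(cons(g(g(a, a), m(pair(pair(c, a), cons(c, e)), c, f(cons(c, pair(a, e)), cons(a, pair(a, a))))), c), pair(c, a))  →  cons(cons(g(a, m(pair(pair(c, a), cons(c, e)), c, f(cons(c, pair(a, e)), cons(a, pair(a, a))))), c), pair(c, a))   [R5 at 1.1.1]
3. cons(cons(g(a, m(pair(pair(c, a), cons(c, e)), c, f(cons(c, pair(a, e)), cons(a, pair(a, a))))), c), pair(c, a))  →  cons(cons(m(pair(pair(c, a), cons(c, e)), c, f(cons(c, pair(a, e)), cons(a, pair(a, a)))), c), pair(c, a))   [R5 at 1.1]
4. cons(cons(m(pair(pair(c, a), cons(c, e)), c, f(cons(c, pair(a, e)), cons(a, pair(a, a)))), c), pair(c, a))  →  cons(cons(m(pair(pair(c, a), cons(c, e)), c, e), c), pair(c, a))   [R8 at 1.1.3]
5. cons(cons(m(pair(pair(c, a), cons(c, e)), c, e), c), pair(c, a))  →  cons(cons(c, c), pair(c, a))   [R4 at 1.1]

Reduce t₂ = cons(c, pair(a, pair(pair(g(a, e), g(g(a, pair(cons(e, c), cons(a, c))), e)), pair(c, a)))):
1. cons(c, pair(a, pair(pair(g(a, e), g(g(a, pair(cons(e, c), cons(a, c))), e)), pair(c, a))))  →  cons(c, pair(a, pair(pair(e, g(g(a, pair(cons(e, c), cons(a, c))), e)), pair(c, a))))   [R5 at 2.2.1.1]
2. cons(c, pair(a, pair(pair(e, g(g(a, pair(cons(e, c), cons(a, c))), e)), pair(c, a))))  →  cons(c, pair(a, pair(pair(e, g(pair(cons(e, c), cons(a, c)), e)), pair(c, a))))   [R5 at 2.2.1.2.1]
3. cons(c, pair(a, pair(pair(e, g(pair(cons(e, c), cons(a, c)), e)), pair(c, a))))  →  cons(c, pair(a, pair(pair(e, a), pair(c, a))))   [R3 at 2.2.1.2]

no — NF(t₁) = cons(cons(c, c), pair(c, a)), NF(t₂) = cons(c, pair(a, pair(pair(e, a), pair(c, a))))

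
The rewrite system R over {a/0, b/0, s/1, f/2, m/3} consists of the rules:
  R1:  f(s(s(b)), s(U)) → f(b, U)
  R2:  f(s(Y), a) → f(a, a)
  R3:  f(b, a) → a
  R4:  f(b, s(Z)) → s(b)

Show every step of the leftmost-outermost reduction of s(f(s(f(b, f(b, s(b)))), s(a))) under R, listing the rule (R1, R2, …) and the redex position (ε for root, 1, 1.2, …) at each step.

1. s(f(s(f(b, f(b, s(b)))), s(a)))  →  s(f(s(f(b, s(b))), s(a)))   [R4 at 1.1.1.2]
2. s(f(s(f(b, s(b))), s(a)))  →  s(f(s(s(b)), s(a)))   [R4 at 1.1.1]
3. s(f(s(s(b)), s(a)))  →  s(f(b, a))   [R1 at 1]
4. s(f(b, a))  →  s(a)   [R3 at 1]

s(a)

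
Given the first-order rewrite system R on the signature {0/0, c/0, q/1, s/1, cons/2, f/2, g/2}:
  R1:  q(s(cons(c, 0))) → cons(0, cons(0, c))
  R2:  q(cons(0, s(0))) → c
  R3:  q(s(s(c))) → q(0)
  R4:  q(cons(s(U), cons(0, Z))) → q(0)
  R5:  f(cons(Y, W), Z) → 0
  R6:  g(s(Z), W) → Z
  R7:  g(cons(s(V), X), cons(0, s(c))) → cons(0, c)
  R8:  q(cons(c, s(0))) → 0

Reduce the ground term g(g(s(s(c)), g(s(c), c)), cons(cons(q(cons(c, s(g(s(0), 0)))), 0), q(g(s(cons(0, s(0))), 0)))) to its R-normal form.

1. g(g(s(s(c)), g(s(c), c)), cons(cons(q(cons(c, s(g(s(0), 0)))), 0), q(g(s(cons(0, s(0))), 0))))  →  g(s(c), cons(cons(q(cons(c, s(g(s(0), 0)))), 0), q(g(s(cons(0, s(0))), 0))))   [R6 at 1]
2. g(s(c), cons(cons(q(cons(c, s(g(s(0), 0)))), 0), q(g(s(cons(0, s(0))), 0))))  →  c   [R6 at ε]

c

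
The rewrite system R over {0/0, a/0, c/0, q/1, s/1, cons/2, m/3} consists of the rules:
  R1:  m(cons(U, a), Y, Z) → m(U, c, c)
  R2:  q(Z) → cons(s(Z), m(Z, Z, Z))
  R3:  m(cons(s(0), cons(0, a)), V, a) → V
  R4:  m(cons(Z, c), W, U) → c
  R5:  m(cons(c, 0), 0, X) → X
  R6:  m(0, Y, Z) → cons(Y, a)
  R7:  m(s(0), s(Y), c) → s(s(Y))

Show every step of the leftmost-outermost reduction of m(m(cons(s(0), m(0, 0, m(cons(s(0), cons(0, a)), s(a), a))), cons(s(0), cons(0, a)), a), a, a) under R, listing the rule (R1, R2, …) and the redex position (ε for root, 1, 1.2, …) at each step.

a

1. m(m(cons(s(0), m(0, 0, m(cons(s(0), cons(0, a)), s(a), a))), cons(s(0), cons(0, a)), a), a, a)  →  m(m(cons(s(0), cons(0, a)), cons(s(0), cons(0, a)), a), a, a)   [R6 at 1.1.2]
2. m(m(cons(s(0), cons(0, a)), cons(s(0), cons(0, a)), a), a, a)  →  m(cons(s(0), cons(0, a)), a, a)   [R3 at 1]
3. m(cons(s(0), cons(0, a)), a, a)  →  a   [R3 at ε]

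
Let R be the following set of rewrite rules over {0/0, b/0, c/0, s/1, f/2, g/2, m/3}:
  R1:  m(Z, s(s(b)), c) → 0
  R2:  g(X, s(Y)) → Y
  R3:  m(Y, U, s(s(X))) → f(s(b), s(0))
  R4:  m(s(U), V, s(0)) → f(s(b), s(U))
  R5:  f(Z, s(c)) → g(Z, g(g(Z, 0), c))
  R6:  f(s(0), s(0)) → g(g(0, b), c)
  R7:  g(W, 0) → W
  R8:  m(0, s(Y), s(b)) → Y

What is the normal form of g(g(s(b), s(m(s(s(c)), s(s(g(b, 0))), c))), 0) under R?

1. g(g(s(b), s(m(s(s(c)), s(s(g(b, 0))), c))), 0)  →  g(s(b), s(m(s(s(c)), s(s(g(b, 0))), c)))   [R7 at ε]
2. g(s(b), s(m(s(s(c)), s(s(g(b, 0))), c)))  →  m(s(s(c)), s(s(g(b, 0))), c)   [R2 at ε]
3. m(s(s(c)), s(s(g(b, 0))), c)  →  m(s(s(c)), s(s(b)), c)   [R7 at 2.1.1]
4. m(s(s(c)), s(s(b)), c)  →  0   [R1 at ε]

0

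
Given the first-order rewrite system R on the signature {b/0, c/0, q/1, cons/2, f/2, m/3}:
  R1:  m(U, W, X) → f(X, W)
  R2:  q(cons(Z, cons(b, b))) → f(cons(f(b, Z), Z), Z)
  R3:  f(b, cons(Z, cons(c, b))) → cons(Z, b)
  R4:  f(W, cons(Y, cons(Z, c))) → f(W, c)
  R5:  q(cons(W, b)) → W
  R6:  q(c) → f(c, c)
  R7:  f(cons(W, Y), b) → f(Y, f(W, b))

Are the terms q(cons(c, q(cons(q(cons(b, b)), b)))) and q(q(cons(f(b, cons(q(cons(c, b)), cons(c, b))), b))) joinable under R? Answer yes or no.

yes — NF(t₁) = c, NF(t₂) = c

Reduce t₁ = q(cons(c, q(cons(q(cons(b, b)), b)))):
1. q(cons(c, q(cons(q(cons(b, b)), b))))  →  q(cons(c, q(cons(b, b))))   [R5 at 1.2]
2. q(cons(c, q(cons(b, b))))  →  q(cons(c, b))   [R5 at 1.2]
3. q(cons(c, b))  →  c   [R5 at ε]

Reduce t₂ = q(q(cons(f(b, cons(q(cons(c, b)), cons(c, b))), b))):
1. q(q(cons(f(b, cons(q(cons(c, b)), cons(c, b))), b)))  →  q(f(b, cons(q(cons(c, b)), cons(c, b))))   [R5 at 1]
2. q(f(b, cons(q(cons(c, b)), cons(c, b))))  →  q(cons(q(cons(c, b)), b))   [R3 at 1]
3. q(cons(q(cons(c, b)), b))  →  q(cons(c, b))   [R5 at ε]
4. q(cons(c, b))  →  c   [R5 at ε]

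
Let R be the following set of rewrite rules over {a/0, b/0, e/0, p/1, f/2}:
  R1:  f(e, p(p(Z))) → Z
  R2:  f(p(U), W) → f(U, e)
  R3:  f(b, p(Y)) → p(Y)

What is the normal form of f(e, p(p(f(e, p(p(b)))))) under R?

1. f(e, p(p(f(e, p(p(b))))))  →  f(e, p(p(b)))   [R1 at ε]
2. f(e, p(p(b)))  →  b   [R1 at ε]

b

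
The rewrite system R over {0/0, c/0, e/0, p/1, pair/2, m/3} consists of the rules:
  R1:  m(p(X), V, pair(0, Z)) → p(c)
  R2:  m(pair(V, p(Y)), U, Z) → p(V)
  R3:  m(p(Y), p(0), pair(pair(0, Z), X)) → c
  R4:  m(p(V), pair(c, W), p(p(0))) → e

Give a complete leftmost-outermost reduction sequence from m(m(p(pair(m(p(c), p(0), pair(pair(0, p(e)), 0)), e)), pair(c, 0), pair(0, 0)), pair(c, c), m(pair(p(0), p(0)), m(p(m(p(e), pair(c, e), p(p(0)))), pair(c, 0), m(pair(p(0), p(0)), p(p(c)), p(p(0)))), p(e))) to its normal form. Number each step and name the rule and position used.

e

1. m(m(p(pair(m(p(c), p(0), pair(pair(0, p(e)), 0)), e)), pair(c, 0), pair(0, 0)), pair(c, c), m(pair(p(0), p(0)), m(p(m(p(e), pair(c, e), p(p(0)))), pair(c, 0), m(pair(p(0), p(0)), p(p(c)), p(p(0)))), p(e)))  →  m(p(c), pair(c, c), m(pair(p(0), p(0)), m(p(m(p(e), pair(c, e), p(p(0)))), pair(c, 0), m(pair(p(0), p(0)), p(p(c)), p(p(0)))), p(e)))   [R1 at 1]
2. m(p(c), pair(c, c), m(pair(p(0), p(0)), m(p(m(p(e), pair(c, e), p(p(0)))), pair(c, 0), m(pair(p(0), p(0)), p(p(c)), p(p(0)))), p(e)))  →  m(p(c), pair(c, c), p(p(0)))   [R2 at 3]
3. m(p(c), pair(c, c), p(p(0)))  →  e   [R4 at ε]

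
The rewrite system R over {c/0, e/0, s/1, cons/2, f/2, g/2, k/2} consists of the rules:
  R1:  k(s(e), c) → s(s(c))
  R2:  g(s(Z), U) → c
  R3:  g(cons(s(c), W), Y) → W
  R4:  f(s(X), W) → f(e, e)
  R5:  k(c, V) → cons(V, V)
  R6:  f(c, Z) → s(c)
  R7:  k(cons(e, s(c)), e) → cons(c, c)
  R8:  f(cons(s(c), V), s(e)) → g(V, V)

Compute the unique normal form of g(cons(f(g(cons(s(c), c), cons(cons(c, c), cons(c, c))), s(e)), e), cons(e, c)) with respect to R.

1. g(cons(f(g(cons(s(c), c), cons(cons(c, c), cons(c, c))), s(e)), e), cons(e, c))  →  g(cons(f(c, s(e)), e), cons(e, c))   [R3 at 1.1.1]
2. g(cons(f(c, s(e)), e), cons(e, c))  →  g(cons(s(c), e), cons(e, c))   [R6 at 1.1]
3. g(cons(s(c), e), cons(e, c))  →  e   [R3 at ε]

e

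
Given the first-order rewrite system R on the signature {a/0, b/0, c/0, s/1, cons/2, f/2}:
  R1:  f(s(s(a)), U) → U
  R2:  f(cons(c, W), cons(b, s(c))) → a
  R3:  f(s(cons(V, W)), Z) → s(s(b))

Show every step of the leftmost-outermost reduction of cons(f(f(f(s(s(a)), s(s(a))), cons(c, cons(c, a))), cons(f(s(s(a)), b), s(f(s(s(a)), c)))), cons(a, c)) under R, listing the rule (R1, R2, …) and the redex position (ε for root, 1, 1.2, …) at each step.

1. cons(f(f(f(s(s(a)), s(s(a))), cons(c, cons(c, a))), cons(f(s(s(a)), b), s(f(s(s(a)), c)))), cons(a, c))  →  cons(f(f(s(s(a)), cons(c, cons(c, a))), cons(f(s(s(a)), b), s(f(s(s(a)), c)))), cons(a, c))   [R1 at 1.1.1]
2. cons(f(f(s(s(a)), cons(c, cons(c, a))), cons(f(s(s(a)), b), s(f(s(s(a)), c)))), cons(a, c))  →  cons(f(cons(c, cons(c, a)), cons(f(s(s(a)), b), s(f(s(s(a)), c)))), cons(a, c))   [R1 at 1.1]
3. cons(f(cons(c, cons(c, a)), cons(f(s(s(a)), b), s(f(s(s(a)), c)))), cons(a, c))  →  cons(f(cons(c, cons(c, a)), cons(b, s(f(s(s(a)), c)))), cons(a, c))   [R1 at 1.2.1]
4. cons(f(cons(c, cons(c, a)), cons(b, s(f(s(s(a)), c)))), cons(a, c))  →  cons(f(cons(c, cons(c, a)), cons(b, s(c))), cons(a, c))   [R1 at 1.2.2.1]
5. cons(f(cons(c, cons(c, a)), cons(b, s(c))), cons(a, c))  →  cons(a, cons(a, c))   [R2 at 1]

cons(a, cons(a, c))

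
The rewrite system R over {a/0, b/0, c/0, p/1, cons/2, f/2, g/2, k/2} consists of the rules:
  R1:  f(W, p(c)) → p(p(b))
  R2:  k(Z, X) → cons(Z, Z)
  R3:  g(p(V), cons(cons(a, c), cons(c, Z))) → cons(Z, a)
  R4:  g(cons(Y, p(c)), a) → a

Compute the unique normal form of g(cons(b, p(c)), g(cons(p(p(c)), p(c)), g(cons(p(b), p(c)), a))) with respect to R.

1. g(cons(b, p(c)), g(cons(p(p(c)), p(c)), g(cons(p(b), p(c)), a)))  →  g(cons(b, p(c)), g(cons(p(p(c)), p(c)), a))   [R4 at 2.2]
2. g(cons(b, p(c)), g(cons(p(p(c)), p(c)), a))  →  g(cons(b, p(c)), a)   [R4 at 2]
3. g(cons(b, p(c)), a)  →  a   [R4 at ε]

a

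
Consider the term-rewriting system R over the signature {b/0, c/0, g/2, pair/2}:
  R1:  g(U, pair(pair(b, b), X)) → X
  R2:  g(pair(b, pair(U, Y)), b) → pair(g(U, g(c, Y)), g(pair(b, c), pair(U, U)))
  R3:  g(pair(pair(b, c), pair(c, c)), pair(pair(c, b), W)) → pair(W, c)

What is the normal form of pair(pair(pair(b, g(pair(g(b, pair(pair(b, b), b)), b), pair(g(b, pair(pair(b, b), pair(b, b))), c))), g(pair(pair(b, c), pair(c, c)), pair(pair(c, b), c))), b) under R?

1. pair(pair(pair(b, g(pair(g(b, pair(pair(b, b), b)), b), pair(g(b, pair(pair(b, b), pair(b, b))), c))), g(pair(pair(b, c), pair(c, c)), pair(pair(c, b), c))), b)  →  pair(pair(pair(b, g(pair(b, b), pair(g(b, pair(pair(b, b), pair(b, b))), c))), g(pair(pair(b, c), pair(c, c)), pair(pair(c, b), c))), b)   [R1 at 1.1.2.1.1]
2. pair(pair(pair(b, g(pair(b, b), pair(g(b, pair(pair(b, b), pair(b, b))), c))), g(pair(pair(b, c), pair(c, c)), pair(pair(c, b), c))), b)  →  pair(pair(pair(b, g(pair(b, b), pair(pair(b, b), c))), g(pair(pair(b, c), pair(c, c)), pair(pair(c, b), c))), b)   [R1 at 1.1.2.2.1]
3. pair(pair(pair(b, g(pair(b, b), pair(pair(b, b), c))), g(pair(pair(b, c), pair(c, c)), pair(pair(c, b), c))), b)  →  pair(pair(pair(b, c), g(pair(pair(b, c), pair(c, c)), pair(pair(c, b), c))), b)   [R1 at 1.1.2]
4. pair(pair(pair(b, c), g(pair(pair(b, c), pair(c, c)), pair(pair(c, b), c))), b)  →  pair(pair(pair(b, c), pair(c, c)), b)   [R3 at 1.2]

pair(pair(pair(b, c), pair(c, c)), b)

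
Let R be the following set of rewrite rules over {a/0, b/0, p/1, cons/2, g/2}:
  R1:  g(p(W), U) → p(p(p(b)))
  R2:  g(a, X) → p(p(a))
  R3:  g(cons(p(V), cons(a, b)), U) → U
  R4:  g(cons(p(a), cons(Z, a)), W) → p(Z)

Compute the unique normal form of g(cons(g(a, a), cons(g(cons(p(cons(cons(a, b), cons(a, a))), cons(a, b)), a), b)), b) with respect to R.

b

1. g(cons(g(a, a), cons(g(cons(p(cons(cons(a, b), cons(a, a))), cons(a, b)), a), b)), b)  →  g(cons(p(p(a)), cons(g(cons(p(cons(cons(a, b), cons(a, a))), cons(a, b)), a), b)), b)   [R2 at 1.1]
2. g(cons(p(p(a)), cons(g(cons(p(cons(cons(a, b), cons(a, a))), cons(a, b)), a), b)), b)  →  g(cons(p(p(a)), cons(a, b)), b)   [R3 at 1.2.1]
3. g(cons(p(p(a)), cons(a, b)), b)  →  b   [R3 at ε]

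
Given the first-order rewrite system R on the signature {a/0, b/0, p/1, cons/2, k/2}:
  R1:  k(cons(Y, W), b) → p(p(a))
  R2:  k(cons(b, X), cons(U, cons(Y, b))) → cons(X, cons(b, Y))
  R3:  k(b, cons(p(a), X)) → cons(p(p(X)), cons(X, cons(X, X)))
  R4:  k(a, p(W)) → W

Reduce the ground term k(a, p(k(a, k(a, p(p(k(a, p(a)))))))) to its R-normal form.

1. k(a, p(k(a, k(a, p(p(k(a, p(a))))))))  →  k(a, k(a, p(p(k(a, p(a))))))   [R4 at ε]
2. k(a, k(a, p(p(k(a, p(a))))))  →  k(a, p(k(a, p(a))))   [R4 at 2]
3. k(a, p(k(a, p(a))))  →  k(a, p(a))   [R4 at ε]
4. k(a, p(a))  →  a   [R4 at ε]

a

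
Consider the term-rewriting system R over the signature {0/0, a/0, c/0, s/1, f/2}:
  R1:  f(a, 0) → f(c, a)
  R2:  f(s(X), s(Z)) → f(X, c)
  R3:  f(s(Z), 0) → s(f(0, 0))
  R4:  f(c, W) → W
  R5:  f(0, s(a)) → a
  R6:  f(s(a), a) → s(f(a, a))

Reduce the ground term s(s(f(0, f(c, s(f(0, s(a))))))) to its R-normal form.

s(s(a))

1. s(s(f(0, f(c, s(f(0, s(a)))))))  →  s(s(f(0, s(f(0, s(a))))))   [R4 at 1.1.2]
2. s(s(f(0, s(f(0, s(a))))))  →  s(s(f(0, s(a))))   [R5 at 1.1.2.1]
3. s(s(f(0, s(a))))  →  s(s(a))   [R5 at 1.1]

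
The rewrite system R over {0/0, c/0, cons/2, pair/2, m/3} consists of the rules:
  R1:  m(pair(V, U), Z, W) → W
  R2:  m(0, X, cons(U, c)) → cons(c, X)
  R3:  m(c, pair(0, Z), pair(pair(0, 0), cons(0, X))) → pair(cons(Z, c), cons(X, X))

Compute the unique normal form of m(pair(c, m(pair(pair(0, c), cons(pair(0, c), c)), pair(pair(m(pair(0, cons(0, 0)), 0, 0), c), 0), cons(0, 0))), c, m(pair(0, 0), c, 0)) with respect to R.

1. m(pair(c, m(pair(pair(0, c), cons(pair(0, c), c)), pair(pair(m(pair(0, cons(0, 0)), 0, 0), c), 0), cons(0, 0))), c, m(pair(0, 0), c, 0))  →  m(pair(0, 0), c, 0)   [R1 at ε]
2. m(pair(0, 0), c, 0)  →  0   [R1 at ε]

0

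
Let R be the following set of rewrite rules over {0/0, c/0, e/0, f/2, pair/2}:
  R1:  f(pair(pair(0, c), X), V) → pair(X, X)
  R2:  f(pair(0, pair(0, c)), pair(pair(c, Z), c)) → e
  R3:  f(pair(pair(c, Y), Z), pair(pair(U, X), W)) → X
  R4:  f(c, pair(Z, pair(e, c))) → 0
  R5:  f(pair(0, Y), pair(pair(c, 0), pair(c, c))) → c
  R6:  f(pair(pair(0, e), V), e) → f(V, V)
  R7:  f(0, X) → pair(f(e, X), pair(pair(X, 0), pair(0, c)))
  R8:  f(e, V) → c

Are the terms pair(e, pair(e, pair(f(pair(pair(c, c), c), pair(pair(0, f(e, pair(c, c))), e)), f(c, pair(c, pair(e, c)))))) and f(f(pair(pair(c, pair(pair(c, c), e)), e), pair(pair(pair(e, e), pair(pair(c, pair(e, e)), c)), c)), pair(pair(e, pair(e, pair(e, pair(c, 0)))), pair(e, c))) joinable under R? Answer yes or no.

yes — NF(t₁) = pair(e, pair(e, pair(c, 0))), NF(t₂) = pair(e, pair(e, pair(c, 0)))

Reduce t₁ = pair(e, pair(e, pair(f(pair(pair(c, c), c), pair(pair(0, f(e, pair(c, c))), e)), f(c, pair(c, pair(e, c)))))):
1. pair(e, pair(e, pair(f(pair(pair(c, c), c), pair(pair(0, f(e, pair(c, c))), e)), f(c, pair(c, pair(e, c))))))  →  pair(e, pair(e, pair(f(e, pair(c, c)), f(c, pair(c, pair(e, c))))))   [R3 at 2.2.1]
2. pair(e, pair(e, pair(f(e, pair(c, c)), f(c, pair(c, pair(e, c))))))  →  pair(e, pair(e, pair(c, f(c, pair(c, pair(e, c))))))   [R8 at 2.2.1]
3. pair(e, pair(e, pair(c, f(c, pair(c, pair(e, c))))))  →  pair(e, pair(e, pair(c, 0)))   [R4 at 2.2.2]

Reduce t₂ = f(f(pair(pair(c, pair(pair(c, c), e)), e), pair(pair(pair(e, e), pair(pair(c, pair(e, e)), c)), c)), pair(pair(e, pair(e, pair(e, pair(c, 0)))), pair(e, c))):
1. f(f(pair(pair(c, pair(pair(c, c), e)), e), pair(pair(pair(e, e), pair(pair(c, pair(e, e)), c)), c)), pair(pair(e, pair(e, pair(e, pair(c, 0)))), pair(e, c)))  →  f(pair(pair(c, pair(e, e)), c), pair(pair(e, pair(e, pair(e, pair(c, 0)))), pair(e, c)))   [R3 at 1]
2. f(pair(pair(c, pair(e, e)), c), pair(pair(e, pair(e, pair(e, pair(c, 0)))), pair(e, c)))  →  pair(e, pair(e, pair(c, 0)))   [R3 at ε]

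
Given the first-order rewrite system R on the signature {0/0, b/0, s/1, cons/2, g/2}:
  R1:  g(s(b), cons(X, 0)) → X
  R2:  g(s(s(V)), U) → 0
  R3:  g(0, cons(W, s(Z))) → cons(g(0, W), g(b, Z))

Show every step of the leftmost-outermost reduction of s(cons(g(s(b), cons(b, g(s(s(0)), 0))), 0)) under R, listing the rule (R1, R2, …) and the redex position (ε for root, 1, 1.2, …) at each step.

s(cons(b, 0))

1. s(cons(g(s(b), cons(b, g(s(s(0)), 0))), 0))  →  s(cons(g(s(b), cons(b, 0)), 0))   [R2 at 1.1.2.2]
2. s(cons(g(s(b), cons(b, 0)), 0))  →  s(cons(b, 0))   [R1 at 1.1]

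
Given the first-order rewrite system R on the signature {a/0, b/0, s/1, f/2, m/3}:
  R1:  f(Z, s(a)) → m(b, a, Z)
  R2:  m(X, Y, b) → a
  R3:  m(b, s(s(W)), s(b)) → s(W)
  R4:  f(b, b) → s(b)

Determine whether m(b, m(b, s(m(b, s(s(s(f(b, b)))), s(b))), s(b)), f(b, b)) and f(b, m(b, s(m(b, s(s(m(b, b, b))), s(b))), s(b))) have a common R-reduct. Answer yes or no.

Reduce t₁ = m(b, m(b, s(m(b, s(s(s(f(b, b)))), s(b))), s(b)), f(b, b)):
1. m(b, m(b, s(m(b, s(s(s(f(b, b)))), s(b))), s(b)), f(b, b))  →  m(b, m(b, s(s(s(f(b, b)))), s(b)), f(b, b))   [R3 at 2.2.1]
2. m(b, m(b, s(s(s(f(b, b)))), s(b)), f(b, b))  →  m(b, s(s(f(b, b))), f(b, b))   [R3 at 2]
3. m(b, s(s(f(b, b))), f(b, b))  →  m(b, s(s(s(b))), f(b, b))   [R4 at 2.1.1]
4. m(b, s(s(s(b))), f(b, b))  →  m(b, s(s(s(b))), s(b))   [R4 at 3]
5. m(b, s(s(s(b))), s(b))  →  s(s(b))   [R3 at ε]

Reduce t₂ = f(b, m(b, s(m(b, s(s(m(b, b, b))), s(b))), s(b))):
1. f(b, m(b, s(m(b, s(s(m(b, b, b))), s(b))), s(b)))  →  f(b, m(b, s(s(m(b, b, b))), s(b)))   [R3 at 2.2.1]
2. f(b, m(b, s(s(m(b, b, b))), s(b)))  →  f(b, s(m(b, b, b)))   [R3 at 2]
3. f(b, s(m(b, b, b)))  →  f(b, s(a))   [R2 at 2.1]
4. f(b, s(a))  →  m(b, a, b)   [R1 at ε]
5. m(b, a, b)  →  a   [R2 at ε]

no — NF(t₁) = s(s(b)), NF(t₂) = a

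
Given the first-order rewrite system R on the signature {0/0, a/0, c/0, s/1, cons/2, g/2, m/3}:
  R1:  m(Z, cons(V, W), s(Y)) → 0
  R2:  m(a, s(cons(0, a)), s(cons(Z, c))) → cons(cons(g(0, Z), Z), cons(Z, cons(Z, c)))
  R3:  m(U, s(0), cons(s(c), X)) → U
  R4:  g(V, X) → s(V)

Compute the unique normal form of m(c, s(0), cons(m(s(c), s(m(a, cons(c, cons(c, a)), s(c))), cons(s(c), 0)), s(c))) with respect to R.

1. m(c, s(0), cons(m(s(c), s(m(a, cons(c, cons(c, a)), s(c))), cons(s(c), 0)), s(c)))  →  m(c, s(0), cons(m(s(c), s(0), cons(s(c), 0)), s(c)))   [R1 at 3.1.2.1]
2. m(c, s(0), cons(m(s(c), s(0), cons(s(c), 0)), s(c)))  →  m(c, s(0), cons(s(c), s(c)))   [R3 at 3.1]
3. m(c, s(0), cons(s(c), s(c)))  →  c   [R3 at ε]

c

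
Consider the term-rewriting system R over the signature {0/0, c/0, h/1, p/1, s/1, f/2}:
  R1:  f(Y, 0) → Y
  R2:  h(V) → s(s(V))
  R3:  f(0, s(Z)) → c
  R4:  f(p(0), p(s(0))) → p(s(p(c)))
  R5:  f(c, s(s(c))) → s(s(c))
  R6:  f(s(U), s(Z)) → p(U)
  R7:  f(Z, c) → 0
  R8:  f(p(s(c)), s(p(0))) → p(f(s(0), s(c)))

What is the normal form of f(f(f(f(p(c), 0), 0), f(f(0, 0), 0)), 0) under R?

1. f(f(f(f(p(c), 0), 0), f(f(0, 0), 0)), 0)  →  f(f(f(p(c), 0), 0), f(f(0, 0), 0))   [R1 at ε]
2. f(f(f(p(c), 0), 0), f(f(0, 0), 0))  →  f(f(p(c), 0), f(f(0, 0), 0))   [R1 at 1]
3. f(f(p(c), 0), f(f(0, 0), 0))  →  f(p(c), f(f(0, 0), 0))   [R1 at 1]
4. f(p(c), f(f(0, 0), 0))  →  f(p(c), f(0, 0))   [R1 at 2]
5. f(p(c), f(0, 0))  →  f(p(c), 0)   [R1 at 2]
6. f(p(c), 0)  →  p(c)   [R1 at ε]

p(c)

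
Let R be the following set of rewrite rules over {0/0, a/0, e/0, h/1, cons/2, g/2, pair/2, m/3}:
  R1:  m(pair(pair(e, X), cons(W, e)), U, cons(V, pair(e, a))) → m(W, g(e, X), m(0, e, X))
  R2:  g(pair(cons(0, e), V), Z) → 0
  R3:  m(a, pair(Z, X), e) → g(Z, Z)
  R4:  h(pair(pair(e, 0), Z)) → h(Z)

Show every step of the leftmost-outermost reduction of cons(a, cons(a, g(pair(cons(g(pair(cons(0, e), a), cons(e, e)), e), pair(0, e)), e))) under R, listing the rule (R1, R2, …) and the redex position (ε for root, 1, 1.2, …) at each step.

1. cons(a, cons(a, g(pair(cons(g(pair(cons(0, e), a), cons(e, e)), e), pair(0, e)), e)))  →  cons(a, cons(a, g(pair(cons(0, e), pair(0, e)), e)))   [R2 at 2.2.1.1.1]
2. cons(a, cons(a, g(pair(cons(0, e), pair(0, e)), e)))  →  cons(a, cons(a, 0))   [R2 at 2.2]

cons(a, cons(a, 0))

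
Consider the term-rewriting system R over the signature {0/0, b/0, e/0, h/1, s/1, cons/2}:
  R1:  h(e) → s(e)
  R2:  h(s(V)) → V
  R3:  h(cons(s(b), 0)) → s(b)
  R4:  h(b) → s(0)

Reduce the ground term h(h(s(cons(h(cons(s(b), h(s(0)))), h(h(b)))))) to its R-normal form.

1. h(h(s(cons(h(cons(s(b), h(s(0)))), h(h(b))))))  →  h(cons(h(cons(s(b), h(s(0)))), h(h(b))))   [R2 at 1]
2. h(cons(h(cons(s(b), h(s(0)))), h(h(b))))  →  h(cons(h(cons(s(b), 0)), h(h(b))))   [R2 at 1.1.1.2]
3. h(cons(h(cons(s(b), 0)), h(h(b))))  →  h(cons(s(b), h(h(b))))   [R3 at 1.1]
4. h(cons(s(b), h(h(b))))  →  h(cons(s(b), h(s(0))))   [R4 at 1.2.1]
5. h(cons(s(b), h(s(0))))  →  h(cons(s(b), 0))   [R2 at 1.2]
6. h(cons(s(b), 0))  →  s(b)   [R3 at ε]

s(b)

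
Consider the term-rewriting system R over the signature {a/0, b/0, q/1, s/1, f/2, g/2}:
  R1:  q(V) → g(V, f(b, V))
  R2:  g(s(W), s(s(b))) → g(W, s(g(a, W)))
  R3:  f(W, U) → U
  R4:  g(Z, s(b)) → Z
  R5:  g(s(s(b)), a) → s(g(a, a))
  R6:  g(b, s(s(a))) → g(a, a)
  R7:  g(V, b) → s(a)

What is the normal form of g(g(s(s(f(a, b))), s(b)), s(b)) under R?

s(s(b))

1. g(g(s(s(f(a, b))), s(b)), s(b))  →  g(s(s(f(a, b))), s(b))   [R4 at ε]
2. g(s(s(f(a, b))), s(b))  →  s(s(f(a, b)))   [R4 at ε]
3. s(s(f(a, b)))  →  s(s(b))   [R3 at 1.1]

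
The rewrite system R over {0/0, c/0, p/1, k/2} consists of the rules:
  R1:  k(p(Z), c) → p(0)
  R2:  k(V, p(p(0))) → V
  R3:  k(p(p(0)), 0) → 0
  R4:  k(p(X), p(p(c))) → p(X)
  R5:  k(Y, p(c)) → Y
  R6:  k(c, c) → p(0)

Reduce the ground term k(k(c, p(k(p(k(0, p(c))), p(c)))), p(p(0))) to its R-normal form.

c

1. k(k(c, p(k(p(k(0, p(c))), p(c)))), p(p(0)))  →  k(c, p(k(p(k(0, p(c))), p(c))))   [R2 at ε]
2. k(c, p(k(p(k(0, p(c))), p(c))))  →  k(c, p(p(k(0, p(c)))))   [R5 at 2.1]
3. k(c, p(p(k(0, p(c)))))  →  k(c, p(p(0)))   [R5 at 2.1.1]
4. k(c, p(p(0)))  →  c   [R2 at ε]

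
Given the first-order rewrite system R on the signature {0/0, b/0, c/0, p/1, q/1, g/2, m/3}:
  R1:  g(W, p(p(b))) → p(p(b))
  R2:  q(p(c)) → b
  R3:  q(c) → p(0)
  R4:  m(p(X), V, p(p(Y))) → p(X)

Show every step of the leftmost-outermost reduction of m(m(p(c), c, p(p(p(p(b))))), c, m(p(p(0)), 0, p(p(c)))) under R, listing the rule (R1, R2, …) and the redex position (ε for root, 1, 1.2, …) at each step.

p(c)

1. m(m(p(c), c, p(p(p(p(b))))), c, m(p(p(0)), 0, p(p(c))))  →  m(p(c), c, m(p(p(0)), 0, p(p(c))))   [R4 at 1]
2. m(p(c), c, m(p(p(0)), 0, p(p(c))))  →  m(p(c), c, p(p(0)))   [R4 at 3]
3. m(p(c), c, p(p(0)))  →  p(c)   [R4 at ε]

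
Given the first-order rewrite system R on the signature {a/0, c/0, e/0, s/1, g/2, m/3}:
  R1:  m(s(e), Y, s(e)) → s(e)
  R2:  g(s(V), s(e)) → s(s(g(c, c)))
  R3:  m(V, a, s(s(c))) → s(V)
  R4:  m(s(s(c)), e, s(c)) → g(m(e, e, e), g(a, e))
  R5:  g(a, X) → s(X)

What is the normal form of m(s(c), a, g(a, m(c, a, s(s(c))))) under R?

1. m(s(c), a, g(a, m(c, a, s(s(c)))))  →  m(s(c), a, s(m(c, a, s(s(c)))))   [R5 at 3]
2. m(s(c), a, s(m(c, a, s(s(c)))))  →  m(s(c), a, s(s(c)))   [R3 at 3.1]
3. m(s(c), a, s(s(c)))  →  s(s(c))   [R3 at ε]

s(s(c))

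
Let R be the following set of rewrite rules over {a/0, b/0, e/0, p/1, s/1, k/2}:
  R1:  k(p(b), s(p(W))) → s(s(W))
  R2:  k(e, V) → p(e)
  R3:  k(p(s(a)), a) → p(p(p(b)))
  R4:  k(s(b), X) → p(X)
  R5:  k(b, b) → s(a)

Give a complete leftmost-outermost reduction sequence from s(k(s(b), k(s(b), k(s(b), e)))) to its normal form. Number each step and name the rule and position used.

s(p(p(p(e))))

1. s(k(s(b), k(s(b), k(s(b), e))))  →  s(p(k(s(b), k(s(b), e))))   [R4 at 1]
2. s(p(k(s(b), k(s(b), e))))  →  s(p(p(k(s(b), e))))   [R4 at 1.1]
3. s(p(p(k(s(b), e))))  →  s(p(p(p(e))))   [R4 at 1.1.1]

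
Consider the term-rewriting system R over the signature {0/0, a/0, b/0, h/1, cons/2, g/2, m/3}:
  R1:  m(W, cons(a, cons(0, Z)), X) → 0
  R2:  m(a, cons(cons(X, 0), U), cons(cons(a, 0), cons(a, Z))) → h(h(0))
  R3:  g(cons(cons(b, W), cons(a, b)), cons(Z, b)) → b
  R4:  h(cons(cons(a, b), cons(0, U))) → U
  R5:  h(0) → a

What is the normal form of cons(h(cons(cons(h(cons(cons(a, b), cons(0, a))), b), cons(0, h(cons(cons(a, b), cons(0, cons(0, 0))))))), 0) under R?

1. cons(h(cons(cons(h(cons(cons(a, b), cons(0, a))), b), cons(0, h(cons(cons(a, b), cons(0, cons(0, 0))))))), 0)  →  cons(h(cons(cons(a, b), cons(0, h(cons(cons(a, b), cons(0, cons(0, 0))))))), 0)   [R4 at 1.1.1.1]
2. cons(h(cons(cons(a, b), cons(0, h(cons(cons(a, b), cons(0, cons(0, 0))))))), 0)  →  cons(h(cons(cons(a, b), cons(0, cons(0, 0)))), 0)   [R4 at 1]
3. cons(h(cons(cons(a, b), cons(0, cons(0, 0)))), 0)  →  cons(cons(0, 0), 0)   [R4 at 1]

cons(cons(0, 0), 0)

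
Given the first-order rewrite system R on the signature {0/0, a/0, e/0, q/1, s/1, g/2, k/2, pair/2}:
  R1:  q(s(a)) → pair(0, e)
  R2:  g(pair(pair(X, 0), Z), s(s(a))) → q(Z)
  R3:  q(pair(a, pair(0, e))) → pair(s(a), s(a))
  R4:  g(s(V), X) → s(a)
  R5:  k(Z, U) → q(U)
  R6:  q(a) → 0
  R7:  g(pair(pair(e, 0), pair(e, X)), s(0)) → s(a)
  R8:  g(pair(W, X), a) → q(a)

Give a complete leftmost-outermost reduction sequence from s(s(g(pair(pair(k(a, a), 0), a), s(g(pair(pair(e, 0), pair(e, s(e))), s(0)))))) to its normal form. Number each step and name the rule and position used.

1. s(s(g(pair(pair(k(a, a), 0), a), s(g(pair(pair(e, 0), pair(e, s(e))), s(0))))))  →  s(s(g(pair(pair(q(a), 0), a), s(g(pair(pair(e, 0), pair(e, s(e))), s(0))))))   [R5 at 1.1.1.1.1]
2. s(s(g(pair(pair(q(a), 0), a), s(g(pair(pair(e, 0), pair(e, s(e))), s(0))))))  →  s(s(g(pair(pair(0, 0), a), s(g(pair(pair(e, 0), pair(e, s(e))), s(0))))))   [R6 at 1.1.1.1.1]
3. s(s(g(pair(pair(0, 0), a), s(g(pair(pair(e, 0), pair(e, s(e))), s(0))))))  →  s(s(g(pair(pair(0, 0), a), s(s(a)))))   [R7 at 1.1.2.1]
4. s(s(g(pair(pair(0, 0), a), s(s(a)))))  →  s(s(q(a)))   [R2 at 1.1]
5. s(s(q(a)))  →  s(s(0))   [R6 at 1.1]

s(s(0))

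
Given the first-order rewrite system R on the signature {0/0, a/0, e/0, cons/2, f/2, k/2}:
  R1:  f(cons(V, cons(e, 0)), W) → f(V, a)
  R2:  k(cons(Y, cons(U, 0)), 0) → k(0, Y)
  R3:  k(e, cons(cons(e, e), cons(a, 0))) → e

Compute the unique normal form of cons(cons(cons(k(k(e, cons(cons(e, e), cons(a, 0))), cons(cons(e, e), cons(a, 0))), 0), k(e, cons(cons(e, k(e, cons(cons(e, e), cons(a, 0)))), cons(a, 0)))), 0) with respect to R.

cons(cons(cons(e, 0), e), 0)

1. cons(cons(cons(k(k(e, cons(cons(e, e), cons(a, 0))), cons(cons(e, e), cons(a, 0))), 0), k(e, cons(cons(e, k(e, cons(cons(e, e), cons(a, 0)))), cons(a, 0)))), 0)  →  cons(cons(cons(k(e, cons(cons(e, e), cons(a, 0))), 0), k(e, cons(cons(e, k(e, cons(cons(e, e), cons(a, 0)))), cons(a, 0)))), 0)   [R3 at 1.1.1.1]
2. cons(cons(cons(k(e, cons(cons(e, e), cons(a, 0))), 0), k(e, cons(cons(e, k(e, cons(cons(e, e), cons(a, 0)))), cons(a, 0)))), 0)  →  cons(cons(cons(e, 0), k(e, cons(cons(e, k(e, cons(cons(e, e), cons(a, 0)))), cons(a, 0)))), 0)   [R3 at 1.1.1]
3. cons(cons(cons(e, 0), k(e, cons(cons(e, k(e, cons(cons(e, e), cons(a, 0)))), cons(a, 0)))), 0)  →  cons(cons(cons(e, 0), k(e, cons(cons(e, e), cons(a, 0)))), 0)   [R3 at 1.2.2.1.2]
4. cons(cons(cons(e, 0), k(e, cons(cons(e, e), cons(a, 0)))), 0)  →  cons(cons(cons(e, 0), e), 0)   [R3 at 1.2]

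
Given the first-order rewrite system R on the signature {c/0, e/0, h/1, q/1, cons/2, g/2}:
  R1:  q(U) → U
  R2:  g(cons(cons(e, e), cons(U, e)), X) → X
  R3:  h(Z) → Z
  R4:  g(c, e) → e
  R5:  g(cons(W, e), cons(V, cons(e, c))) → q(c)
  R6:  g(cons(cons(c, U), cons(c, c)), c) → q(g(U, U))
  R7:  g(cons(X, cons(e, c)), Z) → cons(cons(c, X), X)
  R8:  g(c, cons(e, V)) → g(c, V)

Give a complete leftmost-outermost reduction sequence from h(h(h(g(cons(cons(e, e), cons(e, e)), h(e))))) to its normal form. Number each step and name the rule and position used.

e

1. h(h(h(g(cons(cons(e, e), cons(e, e)), h(e)))))  →  h(h(g(cons(cons(e, e), cons(e, e)), h(e))))   [R3 at ε]
2. h(h(g(cons(cons(e, e), cons(e, e)), h(e))))  →  h(g(cons(cons(e, e), cons(e, e)), h(e)))   [R3 at ε]
3. h(g(cons(cons(e, e), cons(e, e)), h(e)))  →  g(cons(cons(e, e), cons(e, e)), h(e))   [R3 at ε]
4. g(cons(cons(e, e), cons(e, e)), h(e))  →  h(e)   [R2 at ε]
5. h(e)  →  e   [R3 at ε]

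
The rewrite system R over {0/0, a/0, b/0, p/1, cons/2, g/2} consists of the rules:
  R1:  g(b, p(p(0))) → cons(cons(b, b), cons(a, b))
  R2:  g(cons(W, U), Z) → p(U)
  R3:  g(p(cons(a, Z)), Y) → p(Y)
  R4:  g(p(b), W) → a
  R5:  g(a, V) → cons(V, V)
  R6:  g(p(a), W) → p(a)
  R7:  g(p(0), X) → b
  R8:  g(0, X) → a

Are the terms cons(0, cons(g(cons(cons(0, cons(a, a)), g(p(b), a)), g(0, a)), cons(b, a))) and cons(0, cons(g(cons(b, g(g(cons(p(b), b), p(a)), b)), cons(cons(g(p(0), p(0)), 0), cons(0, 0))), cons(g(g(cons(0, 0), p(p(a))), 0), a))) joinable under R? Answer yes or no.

Reduce t₁ = cons(0, cons(g(cons(cons(0, cons(a, a)), g(p(b), a)), g(0, a)), cons(b, a))):
1. cons(0, cons(g(cons(cons(0, cons(a, a)), g(p(b), a)), g(0, a)), cons(b, a)))  →  cons(0, cons(p(g(p(b), a)), cons(b, a)))   [R2 at 2.1]
2. cons(0, cons(p(g(p(b), a)), cons(b, a)))  →  cons(0, cons(p(a), cons(b, a)))   [R4 at 2.1.1]

Reduce t₂ = cons(0, cons(g(cons(b, g(g(cons(p(b), b), p(a)), b)), cons(cons(g(p(0), p(0)), 0), cons(0, 0))), cons(g(g(cons(0, 0), p(p(a))), 0), a))):
1. cons(0, cons(g(cons(b, g(g(cons(p(b), b), p(a)), b)), cons(cons(g(p(0), p(0)), 0), cons(0, 0))), cons(g(g(cons(0, 0), p(p(a))), 0), a)))  →  cons(0, cons(p(g(g(cons(p(b), b), p(a)), b)), cons(g(g(cons(0, 0), p(p(a))), 0), a)))   [R2 at 2.1]
2. cons(0, cons(p(g(g(cons(p(b), b), p(a)), b)), cons(g(g(cons(0, 0), p(p(a))), 0), a)))  →  cons(0, cons(p(g(p(b), b)), cons(g(g(cons(0, 0), p(p(a))), 0), a)))   [R2 at 2.1.1.1]
3. cons(0, cons(p(g(p(b), b)), cons(g(g(cons(0, 0), p(p(a))), 0), a)))  →  cons(0, cons(p(a), cons(g(g(cons(0, 0), p(p(a))), 0), a)))   [R4 at 2.1.1]
4. cons(0, cons(p(a), cons(g(g(cons(0, 0), p(p(a))), 0), a)))  →  cons(0, cons(p(a), cons(g(p(0), 0), a)))   [R2 at 2.2.1.1]
5. cons(0, cons(p(a), cons(g(p(0), 0), a)))  →  cons(0, cons(p(a), cons(b, a)))   [R7 at 2.2.1]

yes — NF(t₁) = cons(0, cons(p(a), cons(b, a))), NF(t₂) = cons(0, cons(p(a), cons(b, a)))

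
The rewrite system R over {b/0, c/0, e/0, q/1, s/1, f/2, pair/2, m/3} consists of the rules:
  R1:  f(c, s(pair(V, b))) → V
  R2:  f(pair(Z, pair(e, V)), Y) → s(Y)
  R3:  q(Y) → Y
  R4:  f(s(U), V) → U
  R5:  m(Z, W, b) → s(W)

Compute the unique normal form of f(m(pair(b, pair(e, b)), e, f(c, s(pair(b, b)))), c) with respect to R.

e

1. f(m(pair(b, pair(e, b)), e, f(c, s(pair(b, b)))), c)  →  f(m(pair(b, pair(e, b)), e, b), c)   [R1 at 1.3]
2. f(m(pair(b, pair(e, b)), e, b), c)  →  f(s(e), c)   [R5 at 1]
3. f(s(e), c)  →  e   [R4 at ε]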